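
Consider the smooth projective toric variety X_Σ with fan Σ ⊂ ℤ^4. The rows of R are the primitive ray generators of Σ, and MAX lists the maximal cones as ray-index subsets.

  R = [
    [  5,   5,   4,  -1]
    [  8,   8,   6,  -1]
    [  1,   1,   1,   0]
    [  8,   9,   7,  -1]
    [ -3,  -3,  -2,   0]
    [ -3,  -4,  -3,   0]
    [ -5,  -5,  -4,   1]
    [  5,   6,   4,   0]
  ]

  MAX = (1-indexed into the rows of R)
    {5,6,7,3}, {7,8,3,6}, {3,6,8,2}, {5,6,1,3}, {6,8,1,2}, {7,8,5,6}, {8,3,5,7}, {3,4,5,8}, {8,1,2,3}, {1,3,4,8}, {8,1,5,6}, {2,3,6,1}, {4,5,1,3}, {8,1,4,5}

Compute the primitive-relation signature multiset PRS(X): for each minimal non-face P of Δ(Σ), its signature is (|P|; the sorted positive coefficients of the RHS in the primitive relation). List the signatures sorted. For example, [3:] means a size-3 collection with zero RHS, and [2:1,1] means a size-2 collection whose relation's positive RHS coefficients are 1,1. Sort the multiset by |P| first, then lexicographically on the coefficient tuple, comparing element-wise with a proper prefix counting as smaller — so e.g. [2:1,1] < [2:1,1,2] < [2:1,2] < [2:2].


|primitive collections| = 9. Relations:

  P={1,7}:  v_{1} + v_{7} = 0  ⇒ sig = [2:]
  P={2,5}:  v_{2} + v_{5} = v_{1}  ⇒ sig = [2:1]
  P={4,6}:  v_{4} + v_{6} = v_{1}  ⇒ sig = [2:1]
  P={2,7}:  v_{2} + v_{7} = v_{3} + v_{6} + v_{8}  ⇒ sig = [2:1,1,1]
  P={4,7}:  v_{4} + v_{7} = v_{3} + v_{5} + v_{8}  ⇒ sig = [2:1,1,1]
  P={2,4}:  v_{2} + v_{4} = 2·v_{1} + v_{3} + v_{8}  ⇒ sig = [2:1,1,2]
  P={3,5,6,8}:  v_{3} + v_{5} + v_{6} + v_{8} = 0  ⇒ sig = [4:]
  P={1,3,5,8}:  v_{1} + v_{3} + v_{5} + v_{8} = v_{4}  ⇒ sig = [4:1]
  P={1,3,6,8}:  v_{1} + v_{3} + v_{6} + v_{8} = v_{2}  ⇒ sig = [4:1]

Signatures (|P|; sorted positive RHS coefficients), sorted:
{ [2:],  [2:1] ×2,  [2:1,1,1] ×2,  [2:1,1,2],  [4:],  [4:1] ×2 }


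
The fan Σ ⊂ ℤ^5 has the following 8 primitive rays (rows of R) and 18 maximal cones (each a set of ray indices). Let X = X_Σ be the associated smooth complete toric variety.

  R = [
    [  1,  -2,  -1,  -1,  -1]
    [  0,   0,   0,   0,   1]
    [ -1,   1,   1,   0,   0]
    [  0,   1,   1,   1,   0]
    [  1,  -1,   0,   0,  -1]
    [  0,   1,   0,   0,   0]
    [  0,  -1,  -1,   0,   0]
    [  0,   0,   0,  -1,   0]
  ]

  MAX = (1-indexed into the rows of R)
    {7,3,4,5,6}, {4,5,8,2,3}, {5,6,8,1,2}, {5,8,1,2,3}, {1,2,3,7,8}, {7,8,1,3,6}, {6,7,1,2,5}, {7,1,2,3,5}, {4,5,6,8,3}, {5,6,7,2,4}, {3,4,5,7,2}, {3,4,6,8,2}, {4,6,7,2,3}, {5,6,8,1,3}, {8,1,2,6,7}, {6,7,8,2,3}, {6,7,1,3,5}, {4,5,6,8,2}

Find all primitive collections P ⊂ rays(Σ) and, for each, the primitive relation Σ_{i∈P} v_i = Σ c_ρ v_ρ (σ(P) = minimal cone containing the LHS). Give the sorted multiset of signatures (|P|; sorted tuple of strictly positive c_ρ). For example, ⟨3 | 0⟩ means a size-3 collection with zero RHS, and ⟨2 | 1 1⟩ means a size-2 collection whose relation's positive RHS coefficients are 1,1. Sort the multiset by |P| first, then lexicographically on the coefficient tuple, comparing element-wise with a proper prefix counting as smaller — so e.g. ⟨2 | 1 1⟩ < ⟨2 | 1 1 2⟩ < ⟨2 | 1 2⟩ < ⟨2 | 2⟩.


The 5 primitive collections of Σ (r=8, n=5):

  {1,4}:  v_{1} + v_{4} = v_{5}  ⟹  sig = ⟨2 | 1⟩
  {4,7,8}:  v_{4} + v_{7} + v_{8} = 0  ⟹  sig = ⟨3 | 0⟩
  {5,7,8}:  v_{5} + v_{7} + v_{8} = v_{1}  ⟹  sig = ⟨3 | 1⟩
  {1,2,3,6}:  v_{1} + v_{2} + v_{3} + v_{6} = v_{8}  ⟹  sig = ⟨4 | 1⟩
  {2,3,5,6}:  v_{2} + v_{3} + v_{5} + v_{6} = v_{4} + v_{8}  ⟹  sig = ⟨4 | 1 1⟩

so the primitive-relation signature multiset is
    |P|=2: 1 collection, coeffs (1)
    |P|=3: 2 collections, coeffs (), (1)
    |P|=4: 2 collections, coeffs (1), (1,1)


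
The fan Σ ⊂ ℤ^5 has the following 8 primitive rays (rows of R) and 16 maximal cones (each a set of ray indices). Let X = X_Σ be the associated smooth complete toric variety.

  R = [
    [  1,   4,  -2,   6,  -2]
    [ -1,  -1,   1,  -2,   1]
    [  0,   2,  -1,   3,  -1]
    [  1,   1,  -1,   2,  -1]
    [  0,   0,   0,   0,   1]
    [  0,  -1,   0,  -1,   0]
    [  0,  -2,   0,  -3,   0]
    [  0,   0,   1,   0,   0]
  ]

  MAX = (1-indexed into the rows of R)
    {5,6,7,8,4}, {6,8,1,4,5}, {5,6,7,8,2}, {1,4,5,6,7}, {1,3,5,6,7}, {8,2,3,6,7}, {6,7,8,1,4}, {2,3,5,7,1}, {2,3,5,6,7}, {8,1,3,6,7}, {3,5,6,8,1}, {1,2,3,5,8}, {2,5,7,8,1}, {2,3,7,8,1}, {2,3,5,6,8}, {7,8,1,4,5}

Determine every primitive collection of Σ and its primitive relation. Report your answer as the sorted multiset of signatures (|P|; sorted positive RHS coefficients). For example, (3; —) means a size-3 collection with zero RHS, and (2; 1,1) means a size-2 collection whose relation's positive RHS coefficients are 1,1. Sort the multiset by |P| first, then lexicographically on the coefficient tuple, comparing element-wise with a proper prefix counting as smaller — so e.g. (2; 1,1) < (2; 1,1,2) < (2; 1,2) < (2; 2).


Minimal non-faces — 5 found among 8 rays, 16 max cones:

  {2,4}:  v_{2} + v_{4} = 0  ⇒ sig = (2; —)
  {3,4}:  v_{3} + v_{4} = v_{1} + v_{6}  ⇒ sig = (2; 1,1)
  {1,2,6}:  v_{1} + v_{2} + v_{6} = v_{3}  ⇒ sig = (3; 1)
  {3,5,7,8}:  v_{3} + v_{5} + v_{7} + v_{8} = 0  ⇒ sig = (4; —)
  {1,5,6,7,8}:  v_{1} + v_{5} + v_{6} + v_{7} + v_{8} = v_{4}  ⇒ sig = (5; 1)

so the primitive-relation signature multiset is
[(2; —), (2; 1,1), (3; 1), (4; —), (5; 1)]


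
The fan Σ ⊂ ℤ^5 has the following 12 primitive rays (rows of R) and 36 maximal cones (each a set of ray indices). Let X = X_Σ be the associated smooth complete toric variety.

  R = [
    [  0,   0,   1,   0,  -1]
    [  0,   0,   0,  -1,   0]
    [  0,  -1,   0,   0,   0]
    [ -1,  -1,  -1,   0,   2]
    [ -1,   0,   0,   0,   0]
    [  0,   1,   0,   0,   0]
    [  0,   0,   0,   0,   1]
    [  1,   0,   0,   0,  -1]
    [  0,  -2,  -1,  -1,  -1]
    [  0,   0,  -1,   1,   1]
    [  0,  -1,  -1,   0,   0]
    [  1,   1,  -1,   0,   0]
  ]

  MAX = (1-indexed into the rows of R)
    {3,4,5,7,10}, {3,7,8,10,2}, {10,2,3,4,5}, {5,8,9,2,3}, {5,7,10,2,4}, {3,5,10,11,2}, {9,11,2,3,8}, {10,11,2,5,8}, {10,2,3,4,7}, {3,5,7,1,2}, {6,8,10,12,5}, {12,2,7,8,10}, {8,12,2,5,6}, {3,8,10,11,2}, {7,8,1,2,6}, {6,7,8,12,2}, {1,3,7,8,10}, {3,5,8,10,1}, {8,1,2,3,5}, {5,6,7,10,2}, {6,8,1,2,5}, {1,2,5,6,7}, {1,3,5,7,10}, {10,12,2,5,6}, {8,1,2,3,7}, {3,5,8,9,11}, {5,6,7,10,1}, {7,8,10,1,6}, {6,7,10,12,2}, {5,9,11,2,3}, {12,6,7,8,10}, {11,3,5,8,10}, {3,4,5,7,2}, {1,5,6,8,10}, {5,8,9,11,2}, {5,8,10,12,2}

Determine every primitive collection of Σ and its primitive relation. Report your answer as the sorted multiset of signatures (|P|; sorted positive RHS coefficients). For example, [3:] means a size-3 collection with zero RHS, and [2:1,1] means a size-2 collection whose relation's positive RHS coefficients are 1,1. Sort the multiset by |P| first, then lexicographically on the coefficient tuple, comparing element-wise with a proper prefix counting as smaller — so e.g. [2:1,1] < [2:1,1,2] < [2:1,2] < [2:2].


25 minimal non-faces of Δ(Σ) (on 12 rays):

  P={3,6}:  v_{3} + v_{6} = 0 ; sig = [2:]
  P={1,12}:  v_{1} + v_{12} = v_{6} + v_{8} ; sig = [2:1,1]
  P={1,4}:  v_{1} + v_{4} = v_{3} + v_{5} + v_{7} ; sig = [2:1,1,1]
  P={1,11}:  v_{1} + v_{11} = v_{3} + v_{5} + v_{8} ; sig = [2:1,1,1]
  P={3,12}:  v_{3} + v_{12} = v_{2} + v_{8} + v_{10} ; sig = [2:1,1,1]
  P={4,8}:  v_{4} + v_{8} = v_{2} + v_{3} + v_{10} ; sig = [2:1,1,1]
  P={7,9}:  v_{7} + v_{9} = v_{2} + v_{3} + v_{11} ; sig = [2:1,1,1]
  P={7,11}:  v_{7} + v_{11} = v_{2} + v_{3} + v_{10} ; sig = [2:1,1,1]
  P={4,6}:  v_{4} + v_{6} = v_{2} + v_{5} + v_{7} + v_{10} ; sig = [2:1,1,1,1]
  P={6,9}:  v_{6} + v_{9} = v_{2} + v_{5} + v_{8} + v_{11} ; sig = [2:1,1,1,1]
  P={6,11}:  v_{6} + v_{11} = v_{2} + v_{5} + v_{8} + v_{10} ; sig = [2:1,1,1,1]
  P={4,9}:  v_{4} + v_{9} = 2·v_{2} + 2·v_{3} + v_{5} + v_{10} + v_{11} ; sig = [2:1,1,1,2,2]
  P={9,12}:  v_{9} + v_{12} = 2·v_{2} + v_{5} + 2·v_{8} + v_{10} + v_{11} ; sig = [2:1,1,1,2,2]
  P={1,9}:  v_{1} + v_{9} = v_{2} + 2·v_{3} + 2·v_{5} + 2·v_{8} ; sig = [2:1,2,2,2]
  P={4,11}:  v_{4} + v_{11} = 2·v_{2} + 2·v_{3} + v_{5} + 2·v_{10} ; sig = [2:1,2,2,2]
  P={11,12}:  v_{11} + v_{12} = 2·v_{2} + v_{5} + 2·v_{8} + 2·v_{10} ; sig = [2:1,2,2,2]
  P={9,10}:  v_{9} + v_{10} = 2·v_{11} ; sig = [2:2]
  P={4,12}:  v_{4} + v_{12} = 2·v_{2} + 2·v_{10} ; sig = [2:2,2]
  P={1,2,10}:  v_{1} + v_{2} + v_{10} = 0 ; sig = [3:]
  P={5,7,8}:  v_{5} + v_{7} + v_{8} = 0 ; sig = [3:]
  P={5,7,12}:  v_{5} + v_{7} + v_{12} = v_{2} + v_{6} + v_{10} ; sig = [3:1,1,1]
  P={2,6,8,10}:  v_{2} + v_{6} + v_{8} + v_{10} = v_{12} ; sig = [4:1]
  P={2,3,5,7,10}:  v_{2} + v_{3} + v_{5} + v_{7} + v_{10} = v_{4} ; sig = [5:1]
  P={2,3,5,8,10}:  v_{2} + v_{3} + v_{5} + v_{8} + v_{10} = v_{11} ; sig = [5:1]
  P={2,3,5,8,11}:  v_{2} + v_{3} + v_{5} + v_{8} + v_{11} = v_{9} ; sig = [5:1]

Sorted signature multiset PRS(X):
{ [2:],  [2:1,1],  [2:1,1,1] ×6,  [2:1,1,1,1] ×3,  [2:1,1,1,2,2] ×2,  [2:1,2,2,2] ×3,  [2:2],  [2:2,2],  [3:] ×2,  [3:1,1,1],  [4:1],  [5:1] ×3 }


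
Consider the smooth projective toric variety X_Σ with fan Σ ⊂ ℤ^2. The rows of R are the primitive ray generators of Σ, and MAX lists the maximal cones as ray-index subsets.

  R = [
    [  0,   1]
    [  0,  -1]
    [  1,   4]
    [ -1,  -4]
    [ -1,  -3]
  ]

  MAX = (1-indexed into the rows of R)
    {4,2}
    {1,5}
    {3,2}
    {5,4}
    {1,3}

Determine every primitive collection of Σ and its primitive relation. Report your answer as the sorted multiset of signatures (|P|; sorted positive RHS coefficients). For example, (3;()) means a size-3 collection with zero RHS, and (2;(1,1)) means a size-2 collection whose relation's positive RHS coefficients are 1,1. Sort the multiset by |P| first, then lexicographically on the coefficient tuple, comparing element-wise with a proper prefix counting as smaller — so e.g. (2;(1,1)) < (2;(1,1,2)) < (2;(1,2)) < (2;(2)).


Σ has 5 primitive collections:

  P = {1,2}:  v_{1} + v_{2} = 0  so sig = (2;())
  P = {3,4}:  v_{3} + v_{4} = 0  so sig = (2;())
  P = {1,4}:  v_{1} + v_{4} = v_{5}  so sig = (2;(1))
  P = {2,5}:  v_{2} + v_{5} = v_{4}  so sig = (2;(1))
  P = {3,5}:  v_{3} + v_{5} = v_{1}  so sig = (2;(1))

so the primitive-relation signature multiset is
    (2;())
    (2;())
    (2;(1))
    (2;(1))
    (2;(1))


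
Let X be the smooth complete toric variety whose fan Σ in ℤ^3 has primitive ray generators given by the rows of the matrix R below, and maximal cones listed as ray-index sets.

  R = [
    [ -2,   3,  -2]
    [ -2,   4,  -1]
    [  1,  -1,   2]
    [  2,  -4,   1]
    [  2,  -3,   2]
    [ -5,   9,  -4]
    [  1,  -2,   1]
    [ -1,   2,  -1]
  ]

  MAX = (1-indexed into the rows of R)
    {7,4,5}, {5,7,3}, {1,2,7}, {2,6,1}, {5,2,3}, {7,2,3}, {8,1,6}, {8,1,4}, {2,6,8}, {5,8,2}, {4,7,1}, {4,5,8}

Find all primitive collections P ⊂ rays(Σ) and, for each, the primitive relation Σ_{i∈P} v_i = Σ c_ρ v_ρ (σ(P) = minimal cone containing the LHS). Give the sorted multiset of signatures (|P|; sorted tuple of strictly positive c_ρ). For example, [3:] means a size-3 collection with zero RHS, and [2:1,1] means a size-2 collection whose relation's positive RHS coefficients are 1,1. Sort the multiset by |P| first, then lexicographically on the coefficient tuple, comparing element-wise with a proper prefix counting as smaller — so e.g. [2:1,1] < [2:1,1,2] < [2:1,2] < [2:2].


Σ has 12 primitive collections:

  • {1,5}:  v_{1} + v_{5} = 0  so sig = [2:]
  • {2,4}:  v_{2} + v_{4} = 0  so sig = [2:]
  • {7,8}:  v_{7} + v_{8} = 0  so sig = [2:]
  • {1,3}:  v_{1} + v_{3} = v_{2} + v_{7}  so sig = [2:1,1]
  • {3,4}:  v_{3} + v_{4} = v_{5} + v_{7}  so sig = [2:1,1]
  • {3,8}:  v_{3} + v_{8} = v_{2} + v_{5}  so sig = [2:1,1]
  • {4,6}:  v_{4} + v_{6} = v_{1} + v_{8}  so sig = [2:1,1]
  • {5,6}:  v_{5} + v_{6} = v_{2} + v_{8}  so sig = [2:1,1]
  • {6,7}:  v_{6} + v_{7} = v_{1} + v_{2}  so sig = [2:1,1]
  • {3,6}:  v_{3} + v_{6} = 2·v_{2}  so sig = [2:2]
  • {1,2,8}:  v_{1} + v_{2} + v_{8} = v_{6}  so sig = [3:1]
  • {2,5,7}:  v_{2} + v_{5} + v_{7} = v_{3}  so sig = [3:1]

so the primitive-relation signature multiset is
[[2:], [2:], [2:], [2:1,1], [2:1,1], [2:1,1], [2:1,1], [2:1,1], [2:1,1], [2:2], [3:1], [3:1]]


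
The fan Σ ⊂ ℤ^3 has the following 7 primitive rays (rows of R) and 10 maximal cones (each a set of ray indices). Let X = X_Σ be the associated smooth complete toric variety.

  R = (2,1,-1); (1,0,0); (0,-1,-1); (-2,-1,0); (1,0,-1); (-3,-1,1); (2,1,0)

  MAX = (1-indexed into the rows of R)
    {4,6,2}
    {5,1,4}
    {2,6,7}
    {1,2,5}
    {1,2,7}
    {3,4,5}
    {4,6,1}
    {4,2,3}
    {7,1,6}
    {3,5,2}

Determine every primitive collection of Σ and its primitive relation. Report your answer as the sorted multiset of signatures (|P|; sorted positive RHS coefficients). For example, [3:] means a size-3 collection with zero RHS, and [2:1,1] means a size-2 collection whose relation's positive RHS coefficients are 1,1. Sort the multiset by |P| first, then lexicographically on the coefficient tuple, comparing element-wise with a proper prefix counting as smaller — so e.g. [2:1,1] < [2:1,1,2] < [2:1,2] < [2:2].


|primitive collections| = 9. Relations:

  P={4,7}:  v_{4} + v_{7} = 0 ; sig = [2:]
  P={5,6}:  v_{5} + v_{6} = v_{4} ; sig = [2:1]
  P={3,7}:  v_{3} + v_{7} = v_{2} + v_{5} ; sig = [2:1,1]
  P={5,7}:  v_{5} + v_{7} = v_{1} + v_{2} ; sig = [2:1,1]
  P={3,6}:  v_{3} + v_{6} = v_{2} + 2·v_{4} ; sig = [2:1,2]
  P={1,3}:  v_{1} + v_{3} = 2·v_{5} ; sig = [2:2]
  P={1,2,6}:  v_{1} + v_{2} + v_{6} = 0 ; sig = [3:]
  P={1,2,4}:  v_{1} + v_{2} + v_{4} = v_{5} ; sig = [3:1]
  P={2,4,5}:  v_{2} + v_{4} + v_{5} = v_{3} ; sig = [3:1]

Hence PRS(X_Σ) =
    |P|=2: 6 collections, coeffs (), (1), (1,1), (1,1), (1,2), (2)
    |P|=3: 3 collections, coeffs (), (1), (1)


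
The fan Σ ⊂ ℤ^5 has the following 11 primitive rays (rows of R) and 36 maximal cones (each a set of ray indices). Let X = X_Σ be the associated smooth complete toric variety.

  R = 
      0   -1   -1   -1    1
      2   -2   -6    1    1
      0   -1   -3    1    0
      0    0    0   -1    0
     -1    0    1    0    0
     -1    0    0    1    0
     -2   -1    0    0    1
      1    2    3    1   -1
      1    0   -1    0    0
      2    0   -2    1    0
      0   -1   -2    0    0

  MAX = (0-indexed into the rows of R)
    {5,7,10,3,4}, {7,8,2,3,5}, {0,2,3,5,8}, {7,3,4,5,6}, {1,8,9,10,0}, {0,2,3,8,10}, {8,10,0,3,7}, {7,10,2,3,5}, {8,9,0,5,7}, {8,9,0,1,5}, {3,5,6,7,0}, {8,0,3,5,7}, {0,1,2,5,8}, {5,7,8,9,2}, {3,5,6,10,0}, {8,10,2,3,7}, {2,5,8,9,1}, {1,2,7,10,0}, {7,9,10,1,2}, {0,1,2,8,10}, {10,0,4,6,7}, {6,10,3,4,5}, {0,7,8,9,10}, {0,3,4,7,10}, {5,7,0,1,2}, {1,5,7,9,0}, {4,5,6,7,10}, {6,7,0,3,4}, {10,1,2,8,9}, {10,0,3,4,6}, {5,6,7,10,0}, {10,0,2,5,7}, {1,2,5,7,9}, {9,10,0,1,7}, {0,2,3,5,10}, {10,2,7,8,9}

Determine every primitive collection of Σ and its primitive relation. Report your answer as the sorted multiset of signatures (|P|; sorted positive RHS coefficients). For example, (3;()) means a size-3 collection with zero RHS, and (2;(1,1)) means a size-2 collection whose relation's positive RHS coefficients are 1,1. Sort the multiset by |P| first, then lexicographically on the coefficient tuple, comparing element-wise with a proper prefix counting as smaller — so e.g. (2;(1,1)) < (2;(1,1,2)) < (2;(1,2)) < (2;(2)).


Minimal non-faces — 20 found among 11 rays, 36 max cones:

  • {4,8}:  v_{4} + v_{8} = 0  ⟹  sig = (2;())
  • {2,4}:  v_{2} + v_{4} = v_{5} + v_{10}  ⟹  sig = (2;(1,1))
  • {6,8}:  v_{6} + v_{8} = v_{0} + v_{5}  ⟹  sig = (2;(1,1))
  • {4,9}:  v_{4} + v_{9} = v_{0} + v_{2} + v_{7}  ⟹  sig = (2;(1,1,1))
  • {6,9}:  v_{6} + v_{9} = 2·v_{0} + v_{2} + v_{5} + v_{7}  ⟹  sig = (2;(1,1,1,2))
  • {1,3}:  v_{1} + v_{3} = v_{0} + v_{2} + 2·v_{8}  ⟹  sig = (2;(1,1,2))
  • {2,6}:  v_{2} + v_{6} = v_{0} + 2·v_{5} + v_{10}  ⟹  sig = (2;(1,1,2))
  • {1,6}:  v_{1} + v_{6} = 3·v_{0} + 2·v_{2} + v_{5} + v_{7}  ⟹  sig = (2;(1,1,2,3))
  • {1,4}:  v_{1} + v_{4} = 2·v_{0} + 2·v_{2} + v_{7}  ⟹  sig = (2;(1,2,2))
  • {3,9}:  v_{3} + v_{9} = 2·v_{8}  ⟹  sig = (2;(2))
  • {0,2,9}:  v_{0} + v_{2} + v_{9} = v_{1}  ⟹  sig = (3;(1))
  • {0,4,5}:  v_{0} + v_{4} + v_{5} = v_{6}  ⟹  sig = (3;(1))
  • {5,8,10}:  v_{5} + v_{8} + v_{10} = v_{2}  ⟹  sig = (3;(1))
  • {5,9,10}:  v_{5} + v_{9} + v_{10} = v_{0} + 2·v_{2} + v_{7}  ⟹  sig = (3;(1,1,2))
  • {1,5,10}:  v_{1} + v_{5} + v_{10} = 2·v_{0} + 3·v_{2} + v_{7}  ⟹  sig = (3;(1,2,3))
  • {1,7,8}:  v_{1} + v_{7} + v_{8} = 2·v_{9}  ⟹  sig = (3;(2))
  • {0,2,3,7}:  v_{0} + v_{2} + v_{3} + v_{7} = v_{8}  ⟹  sig = (4;(1))
  • {0,2,7,8}:  v_{0} + v_{2} + v_{7} + v_{8} = v_{9}  ⟹  sig = (4;(1))
  • {3,6,7,10}:  v_{3} + v_{6} + v_{7} + v_{10} = v_{4}  ⟹  sig = (4;(1))
  • {0,3,5,7,10}:  v_{0} + v_{3} + v_{5} + v_{7} + v_{10} = 0  ⟹  sig = (5;())

Signatures (|P|; sorted positive RHS coefficients), sorted:
    |P|=2: 10 collections, coeffs (), (1,1), (1,1), (1,1,1), (1,1,1,2), (1,1,2), (1,1,2), (1,1,2,3), (1,2,2), (2)
    |P|=3: 6 collections, coeffs (1), (1), (1), (1,1,2), (1,2,3), (2)
    |P|=4: 3 collections, coeffs (1), (1), (1)
    |P|=5: 1 collection, coeffs ()


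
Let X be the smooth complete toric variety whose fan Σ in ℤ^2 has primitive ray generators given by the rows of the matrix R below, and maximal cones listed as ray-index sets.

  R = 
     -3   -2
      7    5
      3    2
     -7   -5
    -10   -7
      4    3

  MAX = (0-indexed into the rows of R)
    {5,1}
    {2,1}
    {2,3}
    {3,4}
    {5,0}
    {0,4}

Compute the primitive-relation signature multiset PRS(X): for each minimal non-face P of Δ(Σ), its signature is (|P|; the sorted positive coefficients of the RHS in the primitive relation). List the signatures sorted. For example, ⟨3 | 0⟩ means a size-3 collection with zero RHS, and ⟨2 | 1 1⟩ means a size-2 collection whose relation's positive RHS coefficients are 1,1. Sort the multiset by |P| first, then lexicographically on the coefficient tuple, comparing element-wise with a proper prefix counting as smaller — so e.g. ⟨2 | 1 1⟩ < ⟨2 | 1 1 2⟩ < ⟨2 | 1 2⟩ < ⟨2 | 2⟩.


|primitive collections| = 9. Relations:

  P={0,2}:  v_{0} + v_{2} = 0 ; sig = ⟨2 | 0⟩
  P={1,3}:  v_{1} + v_{3} = 0 ; sig = ⟨2 | 0⟩
  P={0,1}:  v_{0} + v_{1} = v_{5} ; sig = ⟨2 | 1⟩
  P={0,3}:  v_{0} + v_{3} = v_{4} ; sig = ⟨2 | 1⟩
  P={1,4}:  v_{1} + v_{4} = v_{0} ; sig = ⟨2 | 1⟩
  P={2,4}:  v_{2} + v_{4} = v_{3} ; sig = ⟨2 | 1⟩
  P={2,5}:  v_{2} + v_{5} = v_{1} ; sig = ⟨2 | 1⟩
  P={3,5}:  v_{3} + v_{5} = v_{0} ; sig = ⟨2 | 1⟩
  P={4,5}:  v_{4} + v_{5} = 2·v_{0} ; sig = ⟨2 | 2⟩

Hence PRS(X_Σ) =
{ ⟨2 | 0⟩ ×2,  ⟨2 | 1⟩ ×6,  ⟨2 | 2⟩ }


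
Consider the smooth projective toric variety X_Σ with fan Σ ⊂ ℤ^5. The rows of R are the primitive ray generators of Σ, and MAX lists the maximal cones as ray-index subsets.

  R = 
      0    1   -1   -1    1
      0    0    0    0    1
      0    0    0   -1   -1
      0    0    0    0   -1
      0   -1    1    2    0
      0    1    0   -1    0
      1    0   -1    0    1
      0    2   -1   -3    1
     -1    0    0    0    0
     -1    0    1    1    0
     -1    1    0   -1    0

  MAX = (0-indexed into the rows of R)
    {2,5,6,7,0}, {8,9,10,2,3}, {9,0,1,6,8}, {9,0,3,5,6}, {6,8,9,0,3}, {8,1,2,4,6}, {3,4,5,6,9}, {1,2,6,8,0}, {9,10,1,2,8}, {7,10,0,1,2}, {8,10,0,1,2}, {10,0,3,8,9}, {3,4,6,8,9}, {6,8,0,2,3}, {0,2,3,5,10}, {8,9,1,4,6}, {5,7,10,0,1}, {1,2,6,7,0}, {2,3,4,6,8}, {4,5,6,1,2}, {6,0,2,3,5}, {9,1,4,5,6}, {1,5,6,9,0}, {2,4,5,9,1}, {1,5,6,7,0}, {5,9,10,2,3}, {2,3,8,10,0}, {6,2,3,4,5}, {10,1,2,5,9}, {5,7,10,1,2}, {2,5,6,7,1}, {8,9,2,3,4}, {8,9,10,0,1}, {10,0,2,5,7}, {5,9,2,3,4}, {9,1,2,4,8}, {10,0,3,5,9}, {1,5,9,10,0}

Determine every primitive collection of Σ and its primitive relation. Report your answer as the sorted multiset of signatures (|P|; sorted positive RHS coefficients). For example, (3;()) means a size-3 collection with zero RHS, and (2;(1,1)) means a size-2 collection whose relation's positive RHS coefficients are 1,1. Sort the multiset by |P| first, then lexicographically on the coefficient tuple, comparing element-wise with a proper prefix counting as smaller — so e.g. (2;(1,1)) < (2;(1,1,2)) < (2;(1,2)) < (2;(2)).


Minimal non-faces — 12 found among 11 rays, 38 max cones:

  {1,3}:  v_{1} + v_{3} = 0  →  sig = (2;())
  {4,10}:  v_{4} + v_{10} = v_{9}  →  sig = (2;(1))
  {5,8}:  v_{5} + v_{8} = v_{10}  →  sig = (2;(1))
  {6,10}:  v_{6} + v_{10} = v_{0}  →  sig = (2;(1))
  {0,4}:  v_{0} + v_{4} = v_{6} + v_{9}  →  sig = (2;(1,1))
  {4,7}:  v_{4} + v_{7} = v_{1} + v_{5}  →  sig = (2;(1,1))
  {3,7}:  v_{3} + v_{7} = v_{0} + v_{2} + v_{5}  →  sig = (2;(1,1,1))
  {7,9}:  v_{7} + v_{9} = v_{1} + v_{5} + v_{10}  →  sig = (2;(1,1,1))
  {7,8}:  v_{7} + v_{8} = v_{0} + v_{1} + v_{2} + v_{10}  →  sig = (2;(1,1,1,1))
  {2,6,9}:  v_{2} + v_{6} + v_{9} = 0  →  sig = (3;())
  {0,2,9}:  v_{0} + v_{2} + v_{9} = v_{10}  →  sig = (3;(1))
  {0,1,2,5}:  v_{0} + v_{1} + v_{2} + v_{5} = v_{7}  →  sig = (4;(1))

Sorted signature multiset PRS(X):
    (2;())
    (2;(1))
    (2;(1))
    (2;(1))
    (2;(1,1))
    (2;(1,1))
    (2;(1,1,1))
    (2;(1,1,1))
    (2;(1,1,1,1))
    (3;())
    (3;(1))
    (4;(1))


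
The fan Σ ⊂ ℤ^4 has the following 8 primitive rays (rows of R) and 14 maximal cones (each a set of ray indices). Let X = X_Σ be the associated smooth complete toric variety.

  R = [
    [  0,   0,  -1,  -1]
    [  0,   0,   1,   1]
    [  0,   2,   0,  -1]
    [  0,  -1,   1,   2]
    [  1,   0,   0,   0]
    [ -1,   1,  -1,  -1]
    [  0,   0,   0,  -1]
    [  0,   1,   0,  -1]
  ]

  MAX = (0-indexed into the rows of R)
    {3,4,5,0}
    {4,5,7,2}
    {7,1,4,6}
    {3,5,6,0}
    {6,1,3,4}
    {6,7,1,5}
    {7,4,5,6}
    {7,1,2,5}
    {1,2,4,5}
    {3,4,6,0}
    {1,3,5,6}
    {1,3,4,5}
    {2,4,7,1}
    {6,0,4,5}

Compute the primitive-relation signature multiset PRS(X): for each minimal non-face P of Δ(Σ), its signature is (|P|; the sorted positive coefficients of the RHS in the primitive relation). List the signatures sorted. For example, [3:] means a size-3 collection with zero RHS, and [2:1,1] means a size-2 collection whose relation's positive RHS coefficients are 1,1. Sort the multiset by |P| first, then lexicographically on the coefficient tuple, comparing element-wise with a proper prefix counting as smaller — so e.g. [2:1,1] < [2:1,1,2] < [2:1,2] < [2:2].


|primitive collections| = 9. Relations:

  {0,1}:  v_{0} + v_{1} = 0 ; sig = [2:]
  {3,7}:  v_{3} + v_{7} = v_{1} ; sig = [2:1]
  {0,2}:  v_{0} + v_{2} = v_{4} + v_{5} + v_{7} ; sig = [2:1,1,1]
  {0,7}:  v_{0} + v_{7} = v_{4} + v_{5} + v_{6} ; sig = [2:1,1,1]
  {2,3}:  v_{2} + v_{3} = 2·v_{1} + v_{4} + v_{5} ; sig = [2:1,1,2]
  {2,6}:  v_{2} + v_{6} = 2·v_{7} ; sig = [2:2]
  {3,4,5,6}:  v_{3} + v_{4} + v_{5} + v_{6} = 0 ; sig = [4:]
  {1,4,5,6}:  v_{1} + v_{4} + v_{5} + v_{6} = v_{7} ; sig = [4:1]
  {1,4,5,7}:  v_{1} + v_{4} + v_{5} + v_{7} = v_{2} ; sig = [4:1]

Hence PRS(X_Σ) =
{ [2:],  [2:1],  [2:1,1,1] ×2,  [2:1,1,2],  [2:2],  [4:],  [4:1] ×2 }


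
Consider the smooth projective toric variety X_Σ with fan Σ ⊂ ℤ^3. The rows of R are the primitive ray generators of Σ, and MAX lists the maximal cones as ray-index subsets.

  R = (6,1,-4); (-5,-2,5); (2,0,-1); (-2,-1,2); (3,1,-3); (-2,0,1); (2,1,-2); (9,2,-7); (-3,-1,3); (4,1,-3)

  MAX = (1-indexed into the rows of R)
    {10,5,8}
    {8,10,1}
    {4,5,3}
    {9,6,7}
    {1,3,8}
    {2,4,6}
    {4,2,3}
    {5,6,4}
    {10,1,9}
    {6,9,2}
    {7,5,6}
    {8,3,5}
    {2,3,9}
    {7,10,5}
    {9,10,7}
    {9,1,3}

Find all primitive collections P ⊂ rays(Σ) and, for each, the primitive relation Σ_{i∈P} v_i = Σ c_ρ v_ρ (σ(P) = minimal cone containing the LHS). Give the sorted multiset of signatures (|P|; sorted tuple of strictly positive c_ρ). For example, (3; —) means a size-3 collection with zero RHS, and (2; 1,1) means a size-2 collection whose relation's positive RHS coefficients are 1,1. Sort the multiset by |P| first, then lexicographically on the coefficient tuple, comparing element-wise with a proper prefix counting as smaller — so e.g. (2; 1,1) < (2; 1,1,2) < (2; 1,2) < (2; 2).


Δ(Σ) — 10 vertices, 21 min non-faces:

  P = {3,6}:  v_{3} + v_{6} = 0 ; sig = (2; —)
  P = {4,7}:  v_{4} + v_{7} = 0 ; sig = (2; —)
  P = {5,9}:  v_{5} + v_{9} = 0 ; sig = (2; —)
  P = {1,5}:  v_{1} + v_{5} = v_{8} ; sig = (2; 1)
  P = {1,6}:  v_{1} + v_{6} = v_{10} ; sig = (2; 1)
  P = {2,5}:  v_{2} + v_{5} = v_{4} ; sig = (2; 1)
  P = {2,7}:  v_{2} + v_{7} = v_{9} ; sig = (2; 1)
  P = {3,7}:  v_{3} + v_{7} = v_{10} ; sig = (2; 1)
  P = {3,10}:  v_{3} + v_{10} = v_{1} ; sig = (2; 1)
  P = {4,9}:  v_{4} + v_{9} = v_{2} ; sig = (2; 1)
  P = {4,10}:  v_{4} + v_{10} = v_{3} ; sig = (2; 1)
  P = {6,10}:  v_{6} + v_{10} = v_{7} ; sig = (2; 1)
  P = {8,9}:  v_{8} + v_{9} = v_{1} ; sig = (2; 1)
  P = {2,10}:  v_{2} + v_{10} = v_{3} + v_{9} ; sig = (2; 1,1)
  P = {6,8}:  v_{6} + v_{8} = v_{5} + v_{10} ; sig = (2; 1,1)
  P = {1,2}:  v_{1} + v_{2} = 2·v_{3} + v_{9} ; sig = (2; 1,2)
  P = {4,8}:  v_{4} + v_{8} = 2·v_{3} + v_{5} ; sig = (2; 1,2)
  P = {7,8}:  v_{7} + v_{8} = v_{5} + 2·v_{10} ; sig = (2; 1,2)
  P = {1,4}:  v_{1} + v_{4} = 2·v_{3} ; sig = (2; 2)
  P = {1,7}:  v_{1} + v_{7} = 2·v_{10} ; sig = (2; 2)
  P = {2,8}:  v_{2} + v_{8} = 2·v_{3} ; sig = (2; 2)

Sorted signature multiset PRS(X):
{ (2; —) ×3,  (2; 1) ×10,  (2; 1,1) ×2,  (2; 1,2) ×3,  (2; 2) ×3 }


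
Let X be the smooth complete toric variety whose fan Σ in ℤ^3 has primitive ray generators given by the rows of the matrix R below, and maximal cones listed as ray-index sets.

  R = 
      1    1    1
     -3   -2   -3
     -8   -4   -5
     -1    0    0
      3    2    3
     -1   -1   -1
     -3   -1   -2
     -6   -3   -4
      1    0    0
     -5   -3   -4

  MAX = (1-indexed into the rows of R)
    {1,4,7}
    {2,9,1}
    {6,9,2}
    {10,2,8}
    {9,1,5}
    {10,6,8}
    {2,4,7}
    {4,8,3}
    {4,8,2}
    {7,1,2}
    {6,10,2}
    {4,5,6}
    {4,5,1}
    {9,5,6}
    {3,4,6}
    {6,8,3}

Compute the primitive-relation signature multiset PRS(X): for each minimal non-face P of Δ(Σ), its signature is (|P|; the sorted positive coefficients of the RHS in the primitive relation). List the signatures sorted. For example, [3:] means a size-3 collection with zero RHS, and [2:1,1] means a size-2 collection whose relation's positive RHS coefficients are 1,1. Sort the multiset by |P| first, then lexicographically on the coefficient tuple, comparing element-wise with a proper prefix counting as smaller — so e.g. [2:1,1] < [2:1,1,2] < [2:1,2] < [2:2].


The 25 primitive collections of Σ (r=10, n=3):

  P = {1,6}:  v_{1} + v_{6} = 0  →  sig = [2:]
  P = {2,5}:  v_{2} + v_{5} = 0  →  sig = [2:]
  P = {4,9}:  v_{4} + v_{9} = 0  →  sig = [2:]
  P = {4,10}:  v_{4} + v_{10} = v_{8}  →  sig = [2:1]
  P = {8,9}:  v_{8} + v_{9} = v_{10}  →  sig = [2:1]
  P = {1,3}:  v_{1} + v_{3} = v_{4} + v_{8}  →  sig = [2:1,1]
  P = {1,10}:  v_{1} + v_{10} = v_{2} + v_{4}  →  sig = [2:1,1]
  P = {2,3}:  v_{2} + v_{3} = v_{8} + v_{10}  →  sig = [2:1,1]
  P = {3,9}:  v_{3} + v_{9} = v_{6} + v_{8}  →  sig = [2:1,1]
  P = {5,7}:  v_{5} + v_{7} = v_{1} + v_{4}  →  sig = [2:1,1]
  P = {5,10}:  v_{5} + v_{10} = v_{4} + v_{6}  →  sig = [2:1,1]
  P = {6,7}:  v_{6} + v_{7} = v_{2} + v_{4}  →  sig = [2:1,1]
  P = {7,9}:  v_{7} + v_{9} = v_{1} + v_{2}  →  sig = [2:1,1]
  P = {9,10}:  v_{9} + v_{10} = v_{2} + v_{6}  →  sig = [2:1,1]
  P = {3,7}:  v_{3} + v_{7} = v_{2} + 2·v_{4} + v_{8}  →  sig = [2:1,1,2]
  P = {1,8}:  v_{1} + v_{8} = v_{2} + 2·v_{4}  →  sig = [2:1,2]
  P = {3,10}:  v_{3} + v_{10} = v_{6} + 2·v_{8}  →  sig = [2:1,2]
  P = {5,8}:  v_{5} + v_{8} = 2·v_{4} + v_{6}  →  sig = [2:1,2]
  P = {7,10}:  v_{7} + v_{10} = 2·v_{2} + 2·v_{4}  →  sig = [2:2,2]
  P = {3,5}:  v_{3} + v_{5} = 3·v_{4} + 2·v_{6}  →  sig = [2:2,3]
  P = {7,8}:  v_{7} + v_{8} = 2·v_{2} + 3·v_{4}  →  sig = [2:2,3]
  P = {1,2,4}:  v_{1} + v_{2} + v_{4} = v_{7}  →  sig = [3:1]
  P = {2,4,6}:  v_{2} + v_{4} + v_{6} = v_{10}  →  sig = [3:1]
  P = {4,6,8}:  v_{4} + v_{6} + v_{8} = v_{3}  →  sig = [3:1]
  P = {2,6,8}:  v_{2} + v_{6} + v_{8} = 2·v_{10}  →  sig = [3:2]

so the primitive-relation signature multiset is
[[2:], [2:], [2:], [2:1], [2:1], [2:1,1], [2:1,1], [2:1,1], [2:1,1], [2:1,1], [2:1,1], [2:1,1], [2:1,1], [2:1,1], [2:1,1,2], [2:1,2], [2:1,2], [2:1,2], [2:2,2], [2:2,3], [2:2,3], [3:1], [3:1], [3:1], [3:2]]


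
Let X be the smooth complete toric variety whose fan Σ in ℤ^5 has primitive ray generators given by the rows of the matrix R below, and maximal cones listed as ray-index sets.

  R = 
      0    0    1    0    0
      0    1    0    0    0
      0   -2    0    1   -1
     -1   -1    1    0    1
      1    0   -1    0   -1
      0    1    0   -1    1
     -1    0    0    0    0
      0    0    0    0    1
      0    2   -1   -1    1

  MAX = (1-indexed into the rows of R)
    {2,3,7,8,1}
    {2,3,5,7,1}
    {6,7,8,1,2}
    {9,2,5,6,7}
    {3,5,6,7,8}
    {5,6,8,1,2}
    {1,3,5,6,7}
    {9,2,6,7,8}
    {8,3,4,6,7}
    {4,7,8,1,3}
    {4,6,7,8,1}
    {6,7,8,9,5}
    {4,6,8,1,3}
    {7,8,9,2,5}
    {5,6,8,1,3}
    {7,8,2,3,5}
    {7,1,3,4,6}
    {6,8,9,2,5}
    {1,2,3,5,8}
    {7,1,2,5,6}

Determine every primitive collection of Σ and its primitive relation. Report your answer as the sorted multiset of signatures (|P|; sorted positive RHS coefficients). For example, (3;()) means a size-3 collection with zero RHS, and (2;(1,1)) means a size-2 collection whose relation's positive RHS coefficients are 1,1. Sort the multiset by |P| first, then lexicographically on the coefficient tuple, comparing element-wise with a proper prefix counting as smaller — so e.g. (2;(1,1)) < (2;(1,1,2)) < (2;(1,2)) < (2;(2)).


The 9 primitive collections of Σ (r=9, n=5):

  P = {1,9}:  v_{1} + v_{9} = v_{2} + v_{6} — sig = (2;(1,1))
  P = {4,5}:  v_{4} + v_{5} = v_{3} + v_{6} — sig = (2;(1,1))
  P = {2,4}:  v_{2} + v_{4} = v_{1} + v_{7} + v_{8} — sig = (2;(1,1,1))
  P = {3,9}:  v_{3} + v_{9} = v_{5} + v_{7} + v_{8} — sig = (2;(1,1,1))
  P = {4,9}:  v_{4} + v_{9} = v_{6} + v_{7} + v_{8} — sig = (2;(1,1,1))
  P = {2,3,6}:  v_{2} + v_{3} + v_{6} = 0 — sig = (3;())
  P = {1,5,7,8}:  v_{1} + v_{5} + v_{7} + v_{8} = 0 — sig = (4;())
  P = {1,3,6,7,8}:  v_{1} + v_{3} + v_{6} + v_{7} + v_{8} = v_{4} — sig = (5;(1))
  P = {2,5,6,7,8}:  v_{2} + v_{5} + v_{6} + v_{7} + v_{8} = v_{9} — sig = (5;(1))

Signatures (|P|; sorted positive RHS coefficients), sorted:
    |P|=2: 5 collections, coeffs (1,1), (1,1), (1,1,1), (1,1,1), (1,1,1)
    |P|=3: 1 collection, coeffs ()
    |P|=4: 1 collection, coeffs ()
    |P|=5: 2 collections, coeffs (1), (1)


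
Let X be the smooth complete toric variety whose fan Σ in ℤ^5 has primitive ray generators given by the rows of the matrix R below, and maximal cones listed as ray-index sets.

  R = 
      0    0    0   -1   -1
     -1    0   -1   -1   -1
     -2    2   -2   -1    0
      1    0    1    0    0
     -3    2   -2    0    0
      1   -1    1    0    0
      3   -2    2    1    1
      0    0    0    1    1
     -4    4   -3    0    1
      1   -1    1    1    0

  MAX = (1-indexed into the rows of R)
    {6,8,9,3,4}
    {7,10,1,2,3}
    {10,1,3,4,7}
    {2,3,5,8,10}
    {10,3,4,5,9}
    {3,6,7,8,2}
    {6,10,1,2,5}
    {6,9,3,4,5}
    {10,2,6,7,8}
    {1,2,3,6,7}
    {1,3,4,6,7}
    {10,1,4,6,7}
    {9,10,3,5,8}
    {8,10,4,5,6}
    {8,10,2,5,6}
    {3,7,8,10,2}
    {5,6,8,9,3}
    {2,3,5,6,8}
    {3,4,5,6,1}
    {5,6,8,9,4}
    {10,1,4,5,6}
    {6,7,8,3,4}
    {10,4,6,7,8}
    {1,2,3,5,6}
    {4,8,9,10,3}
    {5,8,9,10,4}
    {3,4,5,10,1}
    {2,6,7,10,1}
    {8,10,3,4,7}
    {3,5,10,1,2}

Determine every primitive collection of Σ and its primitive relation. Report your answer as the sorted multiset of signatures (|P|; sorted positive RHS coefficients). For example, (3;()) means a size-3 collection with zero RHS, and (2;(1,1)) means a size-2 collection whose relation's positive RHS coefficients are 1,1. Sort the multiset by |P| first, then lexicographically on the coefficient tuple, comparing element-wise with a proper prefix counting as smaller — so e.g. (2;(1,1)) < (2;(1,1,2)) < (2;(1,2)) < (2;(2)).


The 9 primitive collections of Σ (r=10, n=5):

  P={1,8}:  v_{1} + v_{8} = 0 — sig = (2;())
  P={2,4}:  v_{2} + v_{4} = v_{1} — sig = (2;(1))
  P={5,7}:  v_{5} + v_{7} = v_{8} — sig = (2;(1))
  P={2,9}:  v_{2} + v_{9} = v_{3} + v_{5} — sig = (2;(1,1))
  P={1,9}:  v_{1} + v_{9} = v_{3} + v_{4} + v_{5} — sig = (2;(1,1,1))
  P={7,9}:  v_{7} + v_{9} = v_{3} + v_{4} + 2·v_{8} — sig = (2;(1,1,2))
  P={3,6,10}:  v_{3} + v_{6} + v_{10} = 0 — sig = (3;())
  P={6,9,10}:  v_{6} + v_{9} + v_{10} = v_{4} + v_{5} + v_{8} — sig = (3;(1,1,1))
  P={3,4,5,8}:  v_{3} + v_{4} + v_{5} + v_{8} = v_{9} — sig = (4;(1))

Hence PRS(X_Σ) =
    |P|=2: 6 collections, coeffs (), (1), (1), (1,1), (1,1,1), (1,1,2)
    |P|=3: 2 collections, coeffs (), (1,1,1)
    |P|=4: 1 collection, coeffs (1)


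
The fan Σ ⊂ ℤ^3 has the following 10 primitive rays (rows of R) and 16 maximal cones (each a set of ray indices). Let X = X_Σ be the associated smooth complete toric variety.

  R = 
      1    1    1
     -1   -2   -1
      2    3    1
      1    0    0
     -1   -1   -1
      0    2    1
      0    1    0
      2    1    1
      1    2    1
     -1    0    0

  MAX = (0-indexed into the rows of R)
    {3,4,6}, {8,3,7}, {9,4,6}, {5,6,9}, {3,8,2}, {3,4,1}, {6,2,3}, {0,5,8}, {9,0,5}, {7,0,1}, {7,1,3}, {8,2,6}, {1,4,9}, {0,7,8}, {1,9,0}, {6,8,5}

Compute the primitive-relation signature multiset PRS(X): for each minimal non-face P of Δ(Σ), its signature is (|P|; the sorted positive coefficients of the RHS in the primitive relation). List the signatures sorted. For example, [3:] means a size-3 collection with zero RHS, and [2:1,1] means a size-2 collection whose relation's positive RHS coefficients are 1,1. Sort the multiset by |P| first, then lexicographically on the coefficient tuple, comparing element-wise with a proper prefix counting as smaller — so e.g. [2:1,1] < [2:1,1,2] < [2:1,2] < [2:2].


22 minimal non-faces of Δ(Σ) (on 10 rays):

  P = {0,4}:  v_{0} + v_{4} = 0 ; sig = [2:]
  P = {1,8}:  v_{1} + v_{8} = 0 ; sig = [2:]
  P = {3,9}:  v_{3} + v_{9} = 0 ; sig = [2:]
  P = {0,3}:  v_{0} + v_{3} = v_{7} ; sig = [2:1]
  P = {0,6}:  v_{0} + v_{6} = v_{8} ; sig = [2:1]
  P = {1,5}:  v_{1} + v_{5} = v_{9} ; sig = [2:1]
  P = {1,6}:  v_{1} + v_{6} = v_{4} ; sig = [2:1]
  P = {3,5}:  v_{3} + v_{5} = v_{8} ; sig = [2:1]
  P = {4,7}:  v_{4} + v_{7} = v_{3} ; sig = [2:1]
  P = {4,8}:  v_{4} + v_{8} = v_{6} ; sig = [2:1]
  P = {7,9}:  v_{7} + v_{9} = v_{0} ; sig = [2:1]
  P = {8,9}:  v_{8} + v_{9} = v_{5} ; sig = [2:1]
  P = {1,2}:  v_{1} + v_{2} = v_{3} + v_{6} ; sig = [2:1,1]
  P = {2,9}:  v_{2} + v_{9} = v_{6} + v_{8} ; sig = [2:1,1]
  P = {4,5}:  v_{4} + v_{5} = v_{6} + v_{9} ; sig = [2:1,1]
  P = {5,7}:  v_{5} + v_{7} = v_{0} + v_{8} ; sig = [2:1,1]
  P = {6,7}:  v_{6} + v_{7} = v_{3} + v_{8} ; sig = [2:1,1]
  P = {0,2}:  v_{0} + v_{2} = v_{3} + 2·v_{8} ; sig = [2:1,2]
  P = {2,4}:  v_{2} + v_{4} = v_{3} + 2·v_{6} ; sig = [2:1,2]
  P = {2,5}:  v_{2} + v_{5} = v_{6} + 2·v_{8} ; sig = [2:1,2]
  P = {2,7}:  v_{2} + v_{7} = 2·v_{3} + 2·v_{8} ; sig = [2:2,2]
  P = {3,6,8}:  v_{3} + v_{6} + v_{8} = v_{2} ; sig = [3:1]

Signatures (|P|; sorted positive RHS coefficients), sorted:
{ [2:] ×3,  [2:1] ×9,  [2:1,1] ×5,  [2:1,2] ×3,  [2:2,2],  [3:1] }


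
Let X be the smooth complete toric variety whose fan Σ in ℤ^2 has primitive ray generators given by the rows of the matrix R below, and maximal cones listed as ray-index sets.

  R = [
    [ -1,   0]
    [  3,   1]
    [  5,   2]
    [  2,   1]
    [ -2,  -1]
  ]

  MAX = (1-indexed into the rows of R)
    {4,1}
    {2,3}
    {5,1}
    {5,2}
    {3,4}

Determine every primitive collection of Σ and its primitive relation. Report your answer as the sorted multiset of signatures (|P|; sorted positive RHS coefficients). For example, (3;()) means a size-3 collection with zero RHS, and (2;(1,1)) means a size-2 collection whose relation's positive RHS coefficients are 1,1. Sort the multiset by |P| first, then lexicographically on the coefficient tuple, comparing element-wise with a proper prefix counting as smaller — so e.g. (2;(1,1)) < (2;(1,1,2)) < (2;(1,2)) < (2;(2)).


Minimal non-faces — 5 found among 5 rays, 5 max cones:

  • {4,5}:  v_{4} + v_{5} = 0  so sig = (2;())
  • {1,2}:  v_{1} + v_{2} = v_{4}  so sig = (2;(1))
  • {2,4}:  v_{2} + v_{4} = v_{3}  so sig = (2;(1))
  • {3,5}:  v_{3} + v_{5} = v_{2}  so sig = (2;(1))
  • {1,3}:  v_{1} + v_{3} = 2·v_{4}  so sig = (2;(2))

Sorted signature multiset PRS(X):
[(2;()), (2;(1)), (2;(1)), (2;(1)), (2;(2))]


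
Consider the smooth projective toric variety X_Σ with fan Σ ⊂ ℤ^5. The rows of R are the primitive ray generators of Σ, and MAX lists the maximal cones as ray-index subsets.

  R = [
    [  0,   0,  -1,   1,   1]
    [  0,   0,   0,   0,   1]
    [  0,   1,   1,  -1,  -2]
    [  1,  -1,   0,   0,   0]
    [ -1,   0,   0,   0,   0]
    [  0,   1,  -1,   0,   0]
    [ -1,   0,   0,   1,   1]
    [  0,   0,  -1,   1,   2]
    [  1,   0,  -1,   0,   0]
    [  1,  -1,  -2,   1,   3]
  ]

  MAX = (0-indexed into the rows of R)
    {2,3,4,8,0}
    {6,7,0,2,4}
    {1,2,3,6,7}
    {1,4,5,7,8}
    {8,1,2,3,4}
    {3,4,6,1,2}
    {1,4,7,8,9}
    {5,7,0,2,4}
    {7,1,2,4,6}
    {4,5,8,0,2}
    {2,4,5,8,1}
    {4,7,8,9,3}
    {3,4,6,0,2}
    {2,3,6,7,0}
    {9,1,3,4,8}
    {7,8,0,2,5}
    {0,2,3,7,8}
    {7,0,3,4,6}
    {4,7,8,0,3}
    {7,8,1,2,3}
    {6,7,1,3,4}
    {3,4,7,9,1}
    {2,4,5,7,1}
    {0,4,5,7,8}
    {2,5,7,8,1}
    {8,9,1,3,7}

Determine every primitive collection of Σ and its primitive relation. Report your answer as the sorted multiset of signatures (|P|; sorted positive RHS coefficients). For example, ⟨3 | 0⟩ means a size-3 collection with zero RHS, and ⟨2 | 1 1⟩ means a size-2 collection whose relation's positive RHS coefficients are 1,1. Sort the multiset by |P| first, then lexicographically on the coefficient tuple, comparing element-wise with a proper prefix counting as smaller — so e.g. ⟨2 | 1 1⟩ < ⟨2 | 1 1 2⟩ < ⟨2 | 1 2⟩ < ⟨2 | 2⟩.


Primitive collections (11):

  P = {0,1}:  v_{0} + v_{1} = v_{7} ; sig = ⟨2 | 1⟩
  P = {3,5}:  v_{3} + v_{5} = v_{8} ; sig = ⟨2 | 1⟩
  P = {6,8}:  v_{6} + v_{8} = v_{0} ; sig = ⟨2 | 1⟩
  P = {2,9}:  v_{2} + v_{9} = v_{1} + v_{8} ; sig = ⟨2 | 1 1⟩
  P = {5,6}:  v_{5} + v_{6} = v_{0} + v_{2} + v_{4} + v_{7} ; sig = ⟨2 | 1 1 1 1⟩
  P = {0,9}:  v_{0} + v_{9} = v_{3} + v_{4} + 2·v_{7} + v_{8} ; sig = ⟨2 | 1 1 1 2⟩
  P = {5,9}:  v_{5} + v_{9} = v_{1} + v_{4} + v_{7} + 2·v_{8} ; sig = ⟨2 | 1 1 1 2⟩
  P = {6,9}:  v_{6} + v_{9} = v_{3} + v_{4} + 2·v_{7} ; sig = ⟨2 | 1 1 2⟩
  P = {2,3,4,7}:  v_{2} + v_{3} + v_{4} + v_{7} = 0 ; sig = ⟨4 | 0⟩
  P = {2,4,7,8}:  v_{2} + v_{4} + v_{7} + v_{8} = v_{5} ; sig = ⟨4 | 1⟩
  P = {1,3,4,7,8}:  v_{1} + v_{3} + v_{4} + v_{7} + v_{8} = v_{9} ; sig = ⟨5 | 1⟩

Sorted signature multiset PRS(X):
[⟨2 | 1⟩, ⟨2 | 1⟩, ⟨2 | 1⟩, ⟨2 | 1 1⟩, ⟨2 | 1 1 1 1⟩, ⟨2 | 1 1 1 2⟩, ⟨2 | 1 1 1 2⟩, ⟨2 | 1 1 2⟩, ⟨4 | 0⟩, ⟨4 | 1⟩, ⟨5 | 1⟩]


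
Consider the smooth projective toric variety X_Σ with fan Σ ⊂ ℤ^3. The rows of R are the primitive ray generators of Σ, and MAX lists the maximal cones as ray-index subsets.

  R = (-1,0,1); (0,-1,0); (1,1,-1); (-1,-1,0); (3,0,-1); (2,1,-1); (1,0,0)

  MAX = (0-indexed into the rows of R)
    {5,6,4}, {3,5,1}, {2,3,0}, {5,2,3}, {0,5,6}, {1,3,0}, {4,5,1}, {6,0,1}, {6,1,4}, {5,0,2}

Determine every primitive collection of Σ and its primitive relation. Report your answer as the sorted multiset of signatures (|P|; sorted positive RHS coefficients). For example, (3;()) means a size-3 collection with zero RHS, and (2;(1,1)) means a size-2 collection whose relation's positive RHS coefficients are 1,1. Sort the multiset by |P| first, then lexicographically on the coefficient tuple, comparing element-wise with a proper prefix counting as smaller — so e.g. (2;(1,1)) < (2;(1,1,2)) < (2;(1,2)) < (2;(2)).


Primitive collections (9):

  P={2,6}:  v_{2} + v_{6} = v_{5}  ⇒ sig = (2;(1))
  P={3,6}:  v_{3} + v_{6} = v_{1}  ⇒ sig = (2;(1))
  P={1,2}:  v_{1} + v_{2} = v_{3} + v_{5}  ⇒ sig = (2;(1,1))
  P={2,4}:  v_{2} + v_{4} = v_{1} + 2·v_{5}  ⇒ sig = (2;(1,2))
  P={3,4}:  v_{3} + v_{4} = 2·v_{1} + v_{5}  ⇒ sig = (2;(1,2))
  P={0,4}:  v_{0} + v_{4} = 2·v_{6}  ⇒ sig = (2;(2))
  P={0,3,5}:  v_{0} + v_{3} + v_{5} = 0  ⇒ sig = (3;())
  P={0,1,5}:  v_{0} + v_{1} + v_{5} = v_{6}  ⇒ sig = (3;(1))
  P={1,5,6}:  v_{1} + v_{5} + v_{6} = v_{4}  ⇒ sig = (3;(1))

Signatures (|P|; sorted positive RHS coefficients), sorted:
{ (2;(1)) ×2,  (2;(1,1)),  (2;(1,2)) ×2,  (2;(2)),  (3;()),  (3;(1)) ×2 }
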